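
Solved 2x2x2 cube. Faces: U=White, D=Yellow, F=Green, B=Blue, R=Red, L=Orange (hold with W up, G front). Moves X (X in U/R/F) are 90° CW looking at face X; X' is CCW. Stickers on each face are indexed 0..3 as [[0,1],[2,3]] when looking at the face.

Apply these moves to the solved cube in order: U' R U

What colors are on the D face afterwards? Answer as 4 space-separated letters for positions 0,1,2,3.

After move 1 (U'): U=WWWW F=OOGG R=GGRR B=RRBB L=BBOO
After move 2 (R): R=RGRG U=WOWG F=OYGY D=YBYR B=WRWB
After move 3 (U): U=WWGO F=RGGY R=WRRG B=BBWB L=OYOO
Query: D face = YBYR

Answer: Y B Y R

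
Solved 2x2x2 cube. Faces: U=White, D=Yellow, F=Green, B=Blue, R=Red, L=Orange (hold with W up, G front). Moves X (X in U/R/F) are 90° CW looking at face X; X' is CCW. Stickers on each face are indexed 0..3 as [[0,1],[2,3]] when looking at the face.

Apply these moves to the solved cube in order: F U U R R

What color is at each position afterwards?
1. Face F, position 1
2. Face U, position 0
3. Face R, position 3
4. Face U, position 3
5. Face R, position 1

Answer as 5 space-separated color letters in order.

After move 1 (F): F=GGGG U=WWOO R=WRWR D=RRYY L=OYOY
After move 2 (U): U=OWOW F=WRGG R=BBWR B=OYBB L=GGOY
After move 3 (U): U=OOWW F=BBGG R=OYWR B=GGBB L=WROY
After move 4 (R): R=WORY U=OBWG F=BRGY D=RBYG B=WGOB
After move 5 (R): R=RWYO U=ORWY F=BBGG D=ROYW B=GGBB
Query 1: F[1] = B
Query 2: U[0] = O
Query 3: R[3] = O
Query 4: U[3] = Y
Query 5: R[1] = W

Answer: B O O Y W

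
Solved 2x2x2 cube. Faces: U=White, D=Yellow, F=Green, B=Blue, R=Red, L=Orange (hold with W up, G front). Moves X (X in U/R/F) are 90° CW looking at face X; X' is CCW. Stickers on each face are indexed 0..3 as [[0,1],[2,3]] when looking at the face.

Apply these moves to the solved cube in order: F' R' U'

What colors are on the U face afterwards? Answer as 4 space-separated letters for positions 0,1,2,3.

After move 1 (F'): F=GGGG U=WWRR R=YRYR D=OOYY L=OWOW
After move 2 (R'): R=RRYY U=WBRB F=GWGR D=OGYG B=YBOB
After move 3 (U'): U=BBWR F=OWGR R=GWYY B=RROB L=YBOW
Query: U face = BBWR

Answer: B B W R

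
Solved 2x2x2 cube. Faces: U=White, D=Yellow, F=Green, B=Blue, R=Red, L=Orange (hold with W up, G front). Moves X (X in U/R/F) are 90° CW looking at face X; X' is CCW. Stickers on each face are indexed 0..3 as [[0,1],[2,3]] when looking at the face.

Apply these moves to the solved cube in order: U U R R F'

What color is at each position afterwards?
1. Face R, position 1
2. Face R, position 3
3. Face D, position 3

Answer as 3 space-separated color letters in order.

Answer: R O W

Derivation:
After move 1 (U): U=WWWW F=RRGG R=BBRR B=OOBB L=GGOO
After move 2 (U): U=WWWW F=BBGG R=OORR B=GGBB L=RROO
After move 3 (R): R=RORO U=WBWG F=BYGY D=YBYG B=WGWB
After move 4 (R): R=RROO U=WYWY F=BBGG D=YWYW B=GGBB
After move 5 (F'): F=BGBG U=WYRO R=WRYO D=ROYW L=RYOW
Query 1: R[1] = R
Query 2: R[3] = O
Query 3: D[3] = W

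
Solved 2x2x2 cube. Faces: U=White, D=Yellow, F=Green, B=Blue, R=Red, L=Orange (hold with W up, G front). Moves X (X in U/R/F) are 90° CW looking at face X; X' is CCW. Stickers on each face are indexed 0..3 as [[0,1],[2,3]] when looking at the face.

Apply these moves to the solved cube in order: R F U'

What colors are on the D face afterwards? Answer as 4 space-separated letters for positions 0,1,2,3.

After move 1 (R): R=RRRR U=WGWG F=GYGY D=YBYB B=WBWB
After move 2 (F): F=GGYY U=WGOO R=WRGR D=RRYB L=OYOB
After move 3 (U'): U=GOWO F=OYYY R=GGGR B=WRWB L=WBOB
Query: D face = RRYB

Answer: R R Y B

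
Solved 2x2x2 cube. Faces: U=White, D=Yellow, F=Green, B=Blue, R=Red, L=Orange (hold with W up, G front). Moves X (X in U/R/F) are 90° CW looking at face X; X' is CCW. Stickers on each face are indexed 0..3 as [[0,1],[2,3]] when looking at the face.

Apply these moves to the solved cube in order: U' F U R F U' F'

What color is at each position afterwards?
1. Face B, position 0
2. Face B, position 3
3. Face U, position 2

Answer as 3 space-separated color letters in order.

Answer: B B G

Derivation:
After move 1 (U'): U=WWWW F=OOGG R=GGRR B=RRBB L=BBOO
After move 2 (F): F=GOGO U=WWOB R=WGWR D=RGYY L=BYOY
After move 3 (U): U=OWBW F=WGGO R=RRWR B=BYBB L=GOOY
After move 4 (R): R=WRRR U=OGBO F=WGGY D=RBYB B=WYWB
After move 5 (F): F=GWYG U=OGYO R=BROR D=RWYB L=GROB
After move 6 (U'): U=GOOY F=GRYG R=GWOR B=BRWB L=WYOB
After move 7 (F'): F=RGGY U=GOGO R=WWRR D=YBYB L=WYOO
Query 1: B[0] = B
Query 2: B[3] = B
Query 3: U[2] = G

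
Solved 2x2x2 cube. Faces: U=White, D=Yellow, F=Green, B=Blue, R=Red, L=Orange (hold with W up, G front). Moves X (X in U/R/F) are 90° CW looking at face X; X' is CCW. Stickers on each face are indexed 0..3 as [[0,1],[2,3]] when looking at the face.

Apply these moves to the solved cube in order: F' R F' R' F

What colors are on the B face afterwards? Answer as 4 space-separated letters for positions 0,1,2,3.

After move 1 (F'): F=GGGG U=WWRR R=YRYR D=OOYY L=OWOW
After move 2 (R): R=YYRR U=WGRG F=GOGY D=OBYB B=RBWB
After move 3 (F'): F=OYGG U=WGYR R=BYOR D=WWYB L=OGOR
After move 4 (R'): R=YRBO U=WWYR F=OGGR D=WYYG B=BBWB
After move 5 (F): F=GORG U=WWRG R=YRRO D=BYYG L=OWOY
Query: B face = BBWB

Answer: B B W B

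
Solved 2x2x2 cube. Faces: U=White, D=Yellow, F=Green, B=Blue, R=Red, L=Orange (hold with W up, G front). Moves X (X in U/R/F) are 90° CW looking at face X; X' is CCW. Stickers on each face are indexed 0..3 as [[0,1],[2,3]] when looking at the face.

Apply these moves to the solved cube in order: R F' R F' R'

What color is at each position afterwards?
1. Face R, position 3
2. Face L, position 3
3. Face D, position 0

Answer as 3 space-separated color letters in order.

Answer: O R G

Derivation:
After move 1 (R): R=RRRR U=WGWG F=GYGY D=YBYB B=WBWB
After move 2 (F'): F=YYGG U=WGRR R=BRYR D=OOYB L=OGOW
After move 3 (R): R=YBRR U=WYRG F=YOGB D=OWYW B=RBGB
After move 4 (F'): F=OBYG U=WYYR R=WBOR D=GWYW L=OGOR
After move 5 (R'): R=BRWO U=WGYR F=OYYR D=GBYG B=WBWB
Query 1: R[3] = O
Query 2: L[3] = R
Query 3: D[0] = G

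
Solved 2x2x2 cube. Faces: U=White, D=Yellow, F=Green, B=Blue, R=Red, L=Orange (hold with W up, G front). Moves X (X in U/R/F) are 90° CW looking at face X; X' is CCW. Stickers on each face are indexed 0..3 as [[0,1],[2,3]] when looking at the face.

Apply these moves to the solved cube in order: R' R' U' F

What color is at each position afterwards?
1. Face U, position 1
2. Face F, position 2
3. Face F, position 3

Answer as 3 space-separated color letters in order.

Answer: Y B O

Derivation:
After move 1 (R'): R=RRRR U=WBWB F=GWGW D=YGYG B=YBYB
After move 2 (R'): R=RRRR U=WYWY F=GBGB D=YWYW B=GBGB
After move 3 (U'): U=YYWW F=OOGB R=GBRR B=RRGB L=GBOO
After move 4 (F): F=GOBO U=YYOB R=WBWR D=RGYW L=GYOW
Query 1: U[1] = Y
Query 2: F[2] = B
Query 3: F[3] = O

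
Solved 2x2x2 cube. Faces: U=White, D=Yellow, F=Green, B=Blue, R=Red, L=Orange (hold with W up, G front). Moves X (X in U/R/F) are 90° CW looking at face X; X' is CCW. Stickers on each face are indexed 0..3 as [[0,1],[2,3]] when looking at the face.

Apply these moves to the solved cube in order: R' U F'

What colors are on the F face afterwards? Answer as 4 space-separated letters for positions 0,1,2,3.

Answer: R W R G

Derivation:
After move 1 (R'): R=RRRR U=WBWB F=GWGW D=YGYG B=YBYB
After move 2 (U): U=WWBB F=RRGW R=YBRR B=OOYB L=GWOO
After move 3 (F'): F=RWRG U=WWYR R=GBYR D=WOYG L=GBOB
Query: F face = RWRG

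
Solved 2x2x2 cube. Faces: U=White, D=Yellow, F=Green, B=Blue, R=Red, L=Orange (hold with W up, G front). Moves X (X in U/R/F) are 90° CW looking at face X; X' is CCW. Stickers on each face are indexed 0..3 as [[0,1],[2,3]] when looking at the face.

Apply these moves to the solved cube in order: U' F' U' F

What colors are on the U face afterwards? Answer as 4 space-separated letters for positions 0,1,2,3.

Answer: W R W R

Derivation:
After move 1 (U'): U=WWWW F=OOGG R=GGRR B=RRBB L=BBOO
After move 2 (F'): F=OGOG U=WWGR R=YGYR D=BOYY L=BWOW
After move 3 (U'): U=WRWG F=BWOG R=OGYR B=YGBB L=RROW
After move 4 (F): F=OBGW U=WRWR R=WGGR D=YOYY L=RBOO
Query: U face = WRWR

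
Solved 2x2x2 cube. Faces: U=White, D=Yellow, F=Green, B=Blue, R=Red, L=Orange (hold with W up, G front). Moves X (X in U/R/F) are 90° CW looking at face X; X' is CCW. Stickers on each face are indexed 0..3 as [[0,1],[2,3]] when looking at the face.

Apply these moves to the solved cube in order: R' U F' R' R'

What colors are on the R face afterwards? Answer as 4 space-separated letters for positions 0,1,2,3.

After move 1 (R'): R=RRRR U=WBWB F=GWGW D=YGYG B=YBYB
After move 2 (U): U=WWBB F=RRGW R=YBRR B=OOYB L=GWOO
After move 3 (F'): F=RWRG U=WWYR R=GBYR D=WOYG L=GBOB
After move 4 (R'): R=BRGY U=WYYO F=RWRR D=WWYG B=GOOB
After move 5 (R'): R=RYBG U=WOYG F=RYRO D=WWYR B=GOWB
Query: R face = RYBG

Answer: R Y B G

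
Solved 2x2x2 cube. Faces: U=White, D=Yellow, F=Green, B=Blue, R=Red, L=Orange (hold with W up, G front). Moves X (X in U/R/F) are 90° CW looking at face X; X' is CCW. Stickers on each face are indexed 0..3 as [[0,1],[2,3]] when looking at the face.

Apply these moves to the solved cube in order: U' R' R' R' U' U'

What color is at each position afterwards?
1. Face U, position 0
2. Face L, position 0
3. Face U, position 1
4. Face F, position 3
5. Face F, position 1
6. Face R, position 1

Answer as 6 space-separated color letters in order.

Answer: G R W Y R B

Derivation:
After move 1 (U'): U=WWWW F=OOGG R=GGRR B=RRBB L=BBOO
After move 2 (R'): R=GRGR U=WBWR F=OWGW D=YOYG B=YRYB
After move 3 (R'): R=RRGG U=WYWY F=OBGR D=YWYW B=GROB
After move 4 (R'): R=RGRG U=WOWG F=OYGY D=YBYR B=WRWB
After move 5 (U'): U=OGWW F=BBGY R=OYRG B=RGWB L=WROO
After move 6 (U'): U=GWOW F=WRGY R=BBRG B=OYWB L=RGOO
Query 1: U[0] = G
Query 2: L[0] = R
Query 3: U[1] = W
Query 4: F[3] = Y
Query 5: F[1] = R
Query 6: R[1] = B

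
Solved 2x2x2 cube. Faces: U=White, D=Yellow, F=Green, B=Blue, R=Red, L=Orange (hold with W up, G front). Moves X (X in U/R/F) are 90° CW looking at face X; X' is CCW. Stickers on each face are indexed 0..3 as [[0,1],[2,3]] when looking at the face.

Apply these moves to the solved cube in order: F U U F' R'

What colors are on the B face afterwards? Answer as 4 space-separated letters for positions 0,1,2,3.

Answer: Y G Y B

Derivation:
After move 1 (F): F=GGGG U=WWOO R=WRWR D=RRYY L=OYOY
After move 2 (U): U=OWOW F=WRGG R=BBWR B=OYBB L=GGOY
After move 3 (U): U=OOWW F=BBGG R=OYWR B=GGBB L=WROY
After move 4 (F'): F=BGBG U=OOOW R=RYRR D=RYYY L=WWOW
After move 5 (R'): R=YRRR U=OBOG F=BOBW D=RGYG B=YGYB
Query: B face = YGYB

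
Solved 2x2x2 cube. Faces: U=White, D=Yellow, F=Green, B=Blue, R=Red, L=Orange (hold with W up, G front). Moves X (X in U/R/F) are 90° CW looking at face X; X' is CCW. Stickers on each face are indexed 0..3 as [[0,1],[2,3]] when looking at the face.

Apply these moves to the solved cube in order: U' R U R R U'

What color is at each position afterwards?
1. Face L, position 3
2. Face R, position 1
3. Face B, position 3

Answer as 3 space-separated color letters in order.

After move 1 (U'): U=WWWW F=OOGG R=GGRR B=RRBB L=BBOO
After move 2 (R): R=RGRG U=WOWG F=OYGY D=YBYR B=WRWB
After move 3 (U): U=WWGO F=RGGY R=WRRG B=BBWB L=OYOO
After move 4 (R): R=RWGR U=WGGY F=RBGR D=YWYB B=OBWB
After move 5 (R): R=GRRW U=WBGR F=RWGB D=YWYO B=YBGB
After move 6 (U'): U=BRWG F=OYGB R=RWRW B=GRGB L=YBOO
Query 1: L[3] = O
Query 2: R[1] = W
Query 3: B[3] = B

Answer: O W B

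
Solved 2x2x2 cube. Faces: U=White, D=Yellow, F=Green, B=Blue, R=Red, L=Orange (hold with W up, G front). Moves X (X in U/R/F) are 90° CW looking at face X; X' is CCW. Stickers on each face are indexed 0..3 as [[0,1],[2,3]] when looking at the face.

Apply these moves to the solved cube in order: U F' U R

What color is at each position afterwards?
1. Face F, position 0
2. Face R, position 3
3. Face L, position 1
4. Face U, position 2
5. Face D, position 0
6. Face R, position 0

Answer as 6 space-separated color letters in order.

Answer: Y O G R G Y

Derivation:
After move 1 (U): U=WWWW F=RRGG R=BBRR B=OOBB L=GGOO
After move 2 (F'): F=RGRG U=WWBR R=YBYR D=GOYY L=GWOW
After move 3 (U): U=BWRW F=YBRG R=OOYR B=GWBB L=RGOW
After move 4 (R): R=YORO U=BBRG F=YORY D=GBYG B=WWWB
Query 1: F[0] = Y
Query 2: R[3] = O
Query 3: L[1] = G
Query 4: U[2] = R
Query 5: D[0] = G
Query 6: R[0] = Y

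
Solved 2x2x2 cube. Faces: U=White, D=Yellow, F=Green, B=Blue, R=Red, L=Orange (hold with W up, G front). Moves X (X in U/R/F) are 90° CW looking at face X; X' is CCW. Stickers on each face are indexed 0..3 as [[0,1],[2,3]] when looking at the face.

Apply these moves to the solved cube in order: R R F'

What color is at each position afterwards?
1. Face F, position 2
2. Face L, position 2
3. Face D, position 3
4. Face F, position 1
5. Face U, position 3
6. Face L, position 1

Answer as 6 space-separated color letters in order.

Answer: G O W B R Y

Derivation:
After move 1 (R): R=RRRR U=WGWG F=GYGY D=YBYB B=WBWB
After move 2 (R): R=RRRR U=WYWY F=GBGB D=YWYW B=GBGB
After move 3 (F'): F=BBGG U=WYRR R=WRYR D=OOYW L=OYOW
Query 1: F[2] = G
Query 2: L[2] = O
Query 3: D[3] = W
Query 4: F[1] = B
Query 5: U[3] = R
Query 6: L[1] = Y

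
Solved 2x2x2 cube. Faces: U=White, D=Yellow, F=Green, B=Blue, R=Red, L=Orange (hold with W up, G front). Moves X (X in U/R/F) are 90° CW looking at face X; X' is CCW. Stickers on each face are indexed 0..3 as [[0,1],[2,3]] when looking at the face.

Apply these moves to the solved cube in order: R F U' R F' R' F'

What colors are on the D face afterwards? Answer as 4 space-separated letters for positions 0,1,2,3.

After move 1 (R): R=RRRR U=WGWG F=GYGY D=YBYB B=WBWB
After move 2 (F): F=GGYY U=WGOO R=WRGR D=RRYB L=OYOB
After move 3 (U'): U=GOWO F=OYYY R=GGGR B=WRWB L=WBOB
After move 4 (R): R=GGRG U=GYWY F=ORYB D=RWYW B=OROB
After move 5 (F'): F=RBOY U=GYGR R=WGRG D=BBYW L=WYOW
After move 6 (R'): R=GGWR U=GOGO F=RYOR D=BBYY B=WRBB
After move 7 (F'): F=YRRO U=GOGW R=BGBR D=YWYY L=WOOG
Query: D face = YWYY

Answer: Y W Y Y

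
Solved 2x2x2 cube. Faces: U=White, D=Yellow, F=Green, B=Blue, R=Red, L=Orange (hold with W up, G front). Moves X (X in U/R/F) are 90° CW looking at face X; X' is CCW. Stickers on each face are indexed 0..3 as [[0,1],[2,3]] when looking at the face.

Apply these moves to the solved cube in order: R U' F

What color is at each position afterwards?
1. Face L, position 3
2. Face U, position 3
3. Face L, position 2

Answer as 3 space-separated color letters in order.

Answer: B B O

Derivation:
After move 1 (R): R=RRRR U=WGWG F=GYGY D=YBYB B=WBWB
After move 2 (U'): U=GGWW F=OOGY R=GYRR B=RRWB L=WBOO
After move 3 (F): F=GOYO U=GGOB R=WYWR D=RGYB L=WYOB
Query 1: L[3] = B
Query 2: U[3] = B
Query 3: L[2] = O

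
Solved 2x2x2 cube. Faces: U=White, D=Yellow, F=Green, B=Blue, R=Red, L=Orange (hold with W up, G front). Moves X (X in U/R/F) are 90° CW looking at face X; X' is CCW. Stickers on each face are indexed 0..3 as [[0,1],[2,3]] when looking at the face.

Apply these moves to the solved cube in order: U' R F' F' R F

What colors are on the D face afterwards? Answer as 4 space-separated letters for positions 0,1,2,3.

After move 1 (U'): U=WWWW F=OOGG R=GGRR B=RRBB L=BBOO
After move 2 (R): R=RGRG U=WOWG F=OYGY D=YBYR B=WRWB
After move 3 (F'): F=YYOG U=WORR R=BGYG D=BOYR L=BGOW
After move 4 (F'): F=YGYO U=WOBY R=OGBG D=GWYR L=BROR
After move 5 (R): R=BOGG U=WGBO F=YWYR D=GWYW B=YROB
After move 6 (F): F=YYRW U=WGRR R=BOOG D=GBYW L=BGOW
Query: D face = GBYW

Answer: G B Y W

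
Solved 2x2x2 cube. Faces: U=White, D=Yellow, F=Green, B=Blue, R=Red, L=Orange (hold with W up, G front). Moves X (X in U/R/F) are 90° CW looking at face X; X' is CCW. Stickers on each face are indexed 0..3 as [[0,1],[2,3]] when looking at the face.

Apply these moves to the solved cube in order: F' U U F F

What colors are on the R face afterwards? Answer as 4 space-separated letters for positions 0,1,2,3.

After move 1 (F'): F=GGGG U=WWRR R=YRYR D=OOYY L=OWOW
After move 2 (U): U=RWRW F=YRGG R=BBYR B=OWBB L=GGOW
After move 3 (U): U=RRWW F=BBGG R=OWYR B=GGBB L=YROW
After move 4 (F): F=GBGB U=RRWR R=WWWR D=YOYY L=YOOO
After move 5 (F): F=GGBB U=RROO R=WWRR D=WWYY L=YYOO
Query: R face = WWRR

Answer: W W R R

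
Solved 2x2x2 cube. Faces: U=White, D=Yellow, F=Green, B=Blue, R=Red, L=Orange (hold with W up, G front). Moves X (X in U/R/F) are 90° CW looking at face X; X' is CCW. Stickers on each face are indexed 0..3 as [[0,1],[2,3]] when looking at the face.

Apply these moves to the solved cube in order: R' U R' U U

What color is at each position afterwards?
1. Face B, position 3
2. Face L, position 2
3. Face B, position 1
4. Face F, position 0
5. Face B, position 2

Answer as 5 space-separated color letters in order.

After move 1 (R'): R=RRRR U=WBWB F=GWGW D=YGYG B=YBYB
After move 2 (U): U=WWBB F=RRGW R=YBRR B=OOYB L=GWOO
After move 3 (R'): R=BRYR U=WYBO F=RWGB D=YRYW B=GOGB
After move 4 (U): U=BWOY F=BRGB R=GOYR B=GWGB L=RWOO
After move 5 (U): U=OBYW F=GOGB R=GWYR B=RWGB L=BROO
Query 1: B[3] = B
Query 2: L[2] = O
Query 3: B[1] = W
Query 4: F[0] = G
Query 5: B[2] = G

Answer: B O W G G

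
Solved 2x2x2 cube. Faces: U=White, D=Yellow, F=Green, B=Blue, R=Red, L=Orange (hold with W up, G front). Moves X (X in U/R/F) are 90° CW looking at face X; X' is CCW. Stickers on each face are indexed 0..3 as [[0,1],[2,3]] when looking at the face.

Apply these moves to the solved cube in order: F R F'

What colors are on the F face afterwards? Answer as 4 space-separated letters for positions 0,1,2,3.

After move 1 (F): F=GGGG U=WWOO R=WRWR D=RRYY L=OYOY
After move 2 (R): R=WWRR U=WGOG F=GRGY D=RBYB B=OBWB
After move 3 (F'): F=RYGG U=WGWR R=BWRR D=YYYB L=OGOO
Query: F face = RYGG

Answer: R Y G G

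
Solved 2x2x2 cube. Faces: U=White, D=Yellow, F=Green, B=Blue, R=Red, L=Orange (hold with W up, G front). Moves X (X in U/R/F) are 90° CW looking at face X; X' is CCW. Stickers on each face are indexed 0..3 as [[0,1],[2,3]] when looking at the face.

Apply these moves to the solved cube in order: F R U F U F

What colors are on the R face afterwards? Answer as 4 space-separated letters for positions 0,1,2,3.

Answer: R Y W R

Derivation:
After move 1 (F): F=GGGG U=WWOO R=WRWR D=RRYY L=OYOY
After move 2 (R): R=WWRR U=WGOG F=GRGY D=RBYB B=OBWB
After move 3 (U): U=OWGG F=WWGY R=OBRR B=OYWB L=GROY
After move 4 (F): F=GWYW U=OWYR R=GBGR D=ROYB L=GROB
After move 5 (U): U=YORW F=GBYW R=OYGR B=GRWB L=GWOB
After move 6 (F): F=YGWB U=YOBW R=RYWR D=GOYB L=GROO
Query: R face = RYWR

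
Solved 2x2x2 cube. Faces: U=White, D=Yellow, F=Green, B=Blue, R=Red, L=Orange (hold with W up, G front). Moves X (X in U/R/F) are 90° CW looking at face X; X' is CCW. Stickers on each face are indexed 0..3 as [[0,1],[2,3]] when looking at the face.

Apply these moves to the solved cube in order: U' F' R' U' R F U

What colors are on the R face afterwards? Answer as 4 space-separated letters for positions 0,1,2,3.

Answer: G R R W

Derivation:
After move 1 (U'): U=WWWW F=OOGG R=GGRR B=RRBB L=BBOO
After move 2 (F'): F=OGOG U=WWGR R=YGYR D=BOYY L=BWOW
After move 3 (R'): R=GRYY U=WBGR F=OWOR D=BGYG B=YROB
After move 4 (U'): U=BRWG F=BWOR R=OWYY B=GROB L=YROW
After move 5 (R): R=YOYW U=BWWR F=BGOG D=BOYG B=GRRB
After move 6 (F): F=OBGG U=BWWR R=WORW D=YYYG L=YBOO
After move 7 (U): U=WBRW F=WOGG R=GRRW B=YBRB L=OBOO
Query: R face = GRRW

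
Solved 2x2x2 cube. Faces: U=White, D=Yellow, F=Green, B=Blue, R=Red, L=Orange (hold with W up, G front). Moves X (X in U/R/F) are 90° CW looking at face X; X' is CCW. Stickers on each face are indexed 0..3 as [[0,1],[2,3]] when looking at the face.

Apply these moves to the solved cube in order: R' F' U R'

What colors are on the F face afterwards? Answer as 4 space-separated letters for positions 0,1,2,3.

Answer: G W G B

Derivation:
After move 1 (R'): R=RRRR U=WBWB F=GWGW D=YGYG B=YBYB
After move 2 (F'): F=WWGG U=WBRR R=GRYR D=OOYG L=OBOW
After move 3 (U): U=RWRB F=GRGG R=YBYR B=OBYB L=WWOW
After move 4 (R'): R=BRYY U=RYRO F=GWGB D=ORYG B=GBOB
Query: F face = GWGB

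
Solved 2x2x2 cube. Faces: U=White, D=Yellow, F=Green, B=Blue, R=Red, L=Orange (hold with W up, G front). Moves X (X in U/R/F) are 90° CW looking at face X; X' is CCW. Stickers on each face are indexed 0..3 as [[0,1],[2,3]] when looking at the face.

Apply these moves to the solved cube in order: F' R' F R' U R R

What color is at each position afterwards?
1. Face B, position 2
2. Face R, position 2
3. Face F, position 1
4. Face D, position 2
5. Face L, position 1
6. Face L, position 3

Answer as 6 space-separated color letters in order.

Answer: Y B R Y B G

Derivation:
After move 1 (F'): F=GGGG U=WWRR R=YRYR D=OOYY L=OWOW
After move 2 (R'): R=RRYY U=WBRB F=GWGR D=OGYG B=YBOB
After move 3 (F): F=GGRW U=WBWW R=RRBY D=YRYG L=OOOG
After move 4 (R'): R=RYRB U=WOWY F=GBRW D=YGYW B=GBRB
After move 5 (U): U=WWYO F=RYRW R=GBRB B=OORB L=GBOG
After move 6 (R): R=RGBB U=WYYW F=RGRW D=YRYO B=OOWB
After move 7 (R): R=BRBG U=WGYW F=RRRO D=YWYO B=WOYB
Query 1: B[2] = Y
Query 2: R[2] = B
Query 3: F[1] = R
Query 4: D[2] = Y
Query 5: L[1] = B
Query 6: L[3] = G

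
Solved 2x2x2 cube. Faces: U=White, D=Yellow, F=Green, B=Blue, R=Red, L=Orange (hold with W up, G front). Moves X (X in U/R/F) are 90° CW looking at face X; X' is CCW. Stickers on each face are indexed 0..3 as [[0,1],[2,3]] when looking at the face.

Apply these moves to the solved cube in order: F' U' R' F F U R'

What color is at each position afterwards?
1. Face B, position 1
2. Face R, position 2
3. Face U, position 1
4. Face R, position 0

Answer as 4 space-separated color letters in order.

After move 1 (F'): F=GGGG U=WWRR R=YRYR D=OOYY L=OWOW
After move 2 (U'): U=WRWR F=OWGG R=GGYR B=YRBB L=BBOW
After move 3 (R'): R=GRGY U=WBWY F=ORGR D=OWYG B=YROB
After move 4 (F): F=GORR U=WBWB R=WRYY D=GGYG L=BOOW
After move 5 (F): F=RGRO U=WBWO R=WRBY D=YWYG L=BGOG
After move 6 (U): U=WWOB F=WRRO R=YRBY B=BGOB L=RGOG
After move 7 (R'): R=RYYB U=WOOB F=WWRB D=YRYO B=GGWB
Query 1: B[1] = G
Query 2: R[2] = Y
Query 3: U[1] = O
Query 4: R[0] = R

Answer: G Y O R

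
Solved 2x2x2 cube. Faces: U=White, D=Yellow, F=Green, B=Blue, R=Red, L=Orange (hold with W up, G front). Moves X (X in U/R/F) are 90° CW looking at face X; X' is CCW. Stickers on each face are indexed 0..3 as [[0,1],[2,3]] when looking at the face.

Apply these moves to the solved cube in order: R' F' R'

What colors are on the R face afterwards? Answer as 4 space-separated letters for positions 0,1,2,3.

Answer: R R G Y

Derivation:
After move 1 (R'): R=RRRR U=WBWB F=GWGW D=YGYG B=YBYB
After move 2 (F'): F=WWGG U=WBRR R=GRYR D=OOYG L=OBOW
After move 3 (R'): R=RRGY U=WYRY F=WBGR D=OWYG B=GBOB
Query: R face = RRGY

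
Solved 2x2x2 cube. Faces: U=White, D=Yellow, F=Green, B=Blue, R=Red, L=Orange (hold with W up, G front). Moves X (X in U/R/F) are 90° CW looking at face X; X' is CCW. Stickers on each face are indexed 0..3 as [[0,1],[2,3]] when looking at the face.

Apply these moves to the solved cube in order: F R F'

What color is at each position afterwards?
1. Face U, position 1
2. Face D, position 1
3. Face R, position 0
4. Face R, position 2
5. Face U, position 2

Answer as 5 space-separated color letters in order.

Answer: G Y B R W

Derivation:
After move 1 (F): F=GGGG U=WWOO R=WRWR D=RRYY L=OYOY
After move 2 (R): R=WWRR U=WGOG F=GRGY D=RBYB B=OBWB
After move 3 (F'): F=RYGG U=WGWR R=BWRR D=YYYB L=OGOO
Query 1: U[1] = G
Query 2: D[1] = Y
Query 3: R[0] = B
Query 4: R[2] = R
Query 5: U[2] = W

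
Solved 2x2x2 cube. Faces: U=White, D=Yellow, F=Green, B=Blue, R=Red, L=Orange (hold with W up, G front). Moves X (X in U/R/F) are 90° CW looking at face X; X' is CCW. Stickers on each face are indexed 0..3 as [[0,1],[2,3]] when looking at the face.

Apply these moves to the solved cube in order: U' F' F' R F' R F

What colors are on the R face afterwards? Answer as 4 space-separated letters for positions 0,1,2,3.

Answer: B B O O

Derivation:
After move 1 (U'): U=WWWW F=OOGG R=GGRR B=RRBB L=BBOO
After move 2 (F'): F=OGOG U=WWGR R=YGYR D=BOYY L=BWOW
After move 3 (F'): F=GGOO U=WWYY R=OGBR D=WWYY L=BROG
After move 4 (R): R=BORG U=WGYO F=GWOY D=WBYR B=YRWB
After move 5 (F'): F=WYGO U=WGBR R=BOWG D=RGYR L=BOOY
After move 6 (R): R=WBGO U=WYBO F=WGGR D=RWYY B=RRGB
After move 7 (F): F=GWRG U=WYYO R=BBOO D=GWYY L=BROW
Query: R face = BBOO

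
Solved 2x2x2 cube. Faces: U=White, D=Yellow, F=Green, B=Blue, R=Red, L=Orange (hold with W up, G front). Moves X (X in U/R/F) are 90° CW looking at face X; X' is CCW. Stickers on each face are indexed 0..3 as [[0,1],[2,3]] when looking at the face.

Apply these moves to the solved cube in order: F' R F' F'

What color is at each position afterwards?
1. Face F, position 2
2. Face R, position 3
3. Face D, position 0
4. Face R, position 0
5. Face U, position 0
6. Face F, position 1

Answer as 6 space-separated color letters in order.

Answer: O R G W W G

Derivation:
After move 1 (F'): F=GGGG U=WWRR R=YRYR D=OOYY L=OWOW
After move 2 (R): R=YYRR U=WGRG F=GOGY D=OBYB B=RBWB
After move 3 (F'): F=OYGG U=WGYR R=BYOR D=WWYB L=OGOR
After move 4 (F'): F=YGOG U=WGBO R=WYWR D=GRYB L=OROY
Query 1: F[2] = O
Query 2: R[3] = R
Query 3: D[0] = G
Query 4: R[0] = W
Query 5: U[0] = W
Query 6: F[1] = G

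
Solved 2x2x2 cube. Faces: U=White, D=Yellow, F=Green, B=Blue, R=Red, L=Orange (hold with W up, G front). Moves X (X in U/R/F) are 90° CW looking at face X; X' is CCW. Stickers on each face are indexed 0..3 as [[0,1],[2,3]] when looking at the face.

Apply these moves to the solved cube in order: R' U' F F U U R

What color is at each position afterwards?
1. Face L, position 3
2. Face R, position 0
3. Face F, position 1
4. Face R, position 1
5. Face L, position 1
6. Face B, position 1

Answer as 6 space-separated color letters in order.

After move 1 (R'): R=RRRR U=WBWB F=GWGW D=YGYG B=YBYB
After move 2 (U'): U=BBWW F=OOGW R=GWRR B=RRYB L=YBOO
After move 3 (F): F=GOWO U=BBOB R=WWWR D=RGYG L=YYOG
After move 4 (F): F=WGOO U=BBGY R=OWBR D=WWYG L=YROG
After move 5 (U): U=GBYB F=OWOO R=RRBR B=YRYB L=WGOG
After move 6 (U): U=YGBB F=RROO R=YRBR B=WGYB L=OWOG
After move 7 (R): R=BYRR U=YRBO F=RWOG D=WYYW B=BGGB
Query 1: L[3] = G
Query 2: R[0] = B
Query 3: F[1] = W
Query 4: R[1] = Y
Query 5: L[1] = W
Query 6: B[1] = G

Answer: G B W Y W G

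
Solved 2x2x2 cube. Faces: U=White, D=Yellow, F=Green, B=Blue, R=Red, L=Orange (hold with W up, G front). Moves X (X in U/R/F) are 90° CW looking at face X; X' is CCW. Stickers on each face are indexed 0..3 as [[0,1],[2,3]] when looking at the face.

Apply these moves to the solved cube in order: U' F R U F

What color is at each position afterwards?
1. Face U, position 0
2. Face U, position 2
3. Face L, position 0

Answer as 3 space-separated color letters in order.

After move 1 (U'): U=WWWW F=OOGG R=GGRR B=RRBB L=BBOO
After move 2 (F): F=GOGO U=WWOB R=WGWR D=RGYY L=BYOY
After move 3 (R): R=WWRG U=WOOO F=GGGY D=RBYR B=BRWB
After move 4 (U): U=OWOO F=WWGY R=BRRG B=BYWB L=GGOY
After move 5 (F): F=GWYW U=OWYG R=OROG D=RBYR L=GROB
Query 1: U[0] = O
Query 2: U[2] = Y
Query 3: L[0] = G

Answer: O Y G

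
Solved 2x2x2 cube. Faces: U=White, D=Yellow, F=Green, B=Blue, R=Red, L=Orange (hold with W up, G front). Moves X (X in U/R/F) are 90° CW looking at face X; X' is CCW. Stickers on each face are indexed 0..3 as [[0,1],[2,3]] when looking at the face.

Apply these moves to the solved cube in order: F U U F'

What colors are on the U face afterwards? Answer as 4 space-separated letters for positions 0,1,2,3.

After move 1 (F): F=GGGG U=WWOO R=WRWR D=RRYY L=OYOY
After move 2 (U): U=OWOW F=WRGG R=BBWR B=OYBB L=GGOY
After move 3 (U): U=OOWW F=BBGG R=OYWR B=GGBB L=WROY
After move 4 (F'): F=BGBG U=OOOW R=RYRR D=RYYY L=WWOW
Query: U face = OOOW

Answer: O O O W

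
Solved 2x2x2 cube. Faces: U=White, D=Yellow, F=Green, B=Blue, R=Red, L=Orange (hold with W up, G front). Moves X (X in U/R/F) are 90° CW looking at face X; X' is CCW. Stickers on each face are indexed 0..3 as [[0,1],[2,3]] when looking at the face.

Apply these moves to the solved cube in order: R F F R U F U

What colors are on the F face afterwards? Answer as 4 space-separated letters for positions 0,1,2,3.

Answer: G B B O

Derivation:
After move 1 (R): R=RRRR U=WGWG F=GYGY D=YBYB B=WBWB
After move 2 (F): F=GGYY U=WGOO R=WRGR D=RRYB L=OYOB
After move 3 (F): F=YGYG U=WGBY R=OROR D=GWYB L=OROR
After move 4 (R): R=OORR U=WGBG F=YWYB D=GWYW B=YBGB
After move 5 (U): U=BWGG F=OOYB R=YBRR B=ORGB L=YWOR
After move 6 (F): F=YOBO U=BWRW R=GBGR D=RYYW L=YGOW
After move 7 (U): U=RBWW F=GBBO R=ORGR B=YGGB L=YOOW
Query: F face = GBBO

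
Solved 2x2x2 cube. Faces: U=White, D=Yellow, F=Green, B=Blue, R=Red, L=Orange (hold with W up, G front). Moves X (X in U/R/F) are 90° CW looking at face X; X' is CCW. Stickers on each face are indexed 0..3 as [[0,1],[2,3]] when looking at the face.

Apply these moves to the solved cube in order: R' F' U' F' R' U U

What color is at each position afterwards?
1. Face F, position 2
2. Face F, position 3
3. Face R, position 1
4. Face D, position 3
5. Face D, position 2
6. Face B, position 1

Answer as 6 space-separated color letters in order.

Answer: O Y R G Y R

Derivation:
After move 1 (R'): R=RRRR U=WBWB F=GWGW D=YGYG B=YBYB
After move 2 (F'): F=WWGG U=WBRR R=GRYR D=OOYG L=OBOW
After move 3 (U'): U=BRWR F=OBGG R=WWYR B=GRYB L=YBOW
After move 4 (F'): F=BGOG U=BRWY R=OWOR D=BWYG L=YROW
After move 5 (R'): R=WROO U=BYWG F=BROY D=BGYG B=GRWB
After move 6 (U): U=WBGY F=WROY R=GROO B=YRWB L=BROW
After move 7 (U): U=GWYB F=GROY R=YROO B=BRWB L=WROW
Query 1: F[2] = O
Query 2: F[3] = Y
Query 3: R[1] = R
Query 4: D[3] = G
Query 5: D[2] = Y
Query 6: B[1] = R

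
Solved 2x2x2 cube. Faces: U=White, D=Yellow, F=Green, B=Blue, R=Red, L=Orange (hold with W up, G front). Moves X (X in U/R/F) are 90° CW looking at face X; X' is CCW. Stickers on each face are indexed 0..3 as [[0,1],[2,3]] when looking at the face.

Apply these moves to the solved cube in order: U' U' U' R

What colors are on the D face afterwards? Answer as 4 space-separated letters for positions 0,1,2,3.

After move 1 (U'): U=WWWW F=OOGG R=GGRR B=RRBB L=BBOO
After move 2 (U'): U=WWWW F=BBGG R=OORR B=GGBB L=RROO
After move 3 (U'): U=WWWW F=RRGG R=BBRR B=OOBB L=GGOO
After move 4 (R): R=RBRB U=WRWG F=RYGY D=YBYO B=WOWB
Query: D face = YBYO

Answer: Y B Y O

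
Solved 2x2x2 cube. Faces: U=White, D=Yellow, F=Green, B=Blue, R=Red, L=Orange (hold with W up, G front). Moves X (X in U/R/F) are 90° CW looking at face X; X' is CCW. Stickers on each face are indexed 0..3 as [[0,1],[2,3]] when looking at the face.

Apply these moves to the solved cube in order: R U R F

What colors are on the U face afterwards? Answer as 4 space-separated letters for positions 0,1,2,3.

Answer: W R O Y

Derivation:
After move 1 (R): R=RRRR U=WGWG F=GYGY D=YBYB B=WBWB
After move 2 (U): U=WWGG F=RRGY R=WBRR B=OOWB L=GYOO
After move 3 (R): R=RWRB U=WRGY F=RBGB D=YWYO B=GOWB
After move 4 (F): F=GRBB U=WROY R=GWYB D=RRYO L=GYOW
Query: U face = WROY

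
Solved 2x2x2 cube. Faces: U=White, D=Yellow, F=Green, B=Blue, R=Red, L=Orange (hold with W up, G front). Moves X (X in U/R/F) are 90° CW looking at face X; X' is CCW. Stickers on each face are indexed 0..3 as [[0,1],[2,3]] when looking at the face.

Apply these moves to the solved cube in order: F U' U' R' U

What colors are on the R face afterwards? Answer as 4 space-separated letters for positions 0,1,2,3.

Answer: Y G O W

Derivation:
After move 1 (F): F=GGGG U=WWOO R=WRWR D=RRYY L=OYOY
After move 2 (U'): U=WOWO F=OYGG R=GGWR B=WRBB L=BBOY
After move 3 (U'): U=OOWW F=BBGG R=OYWR B=GGBB L=WROY
After move 4 (R'): R=YROW U=OBWG F=BOGW D=RBYG B=YGRB
After move 5 (U): U=WOGB F=YRGW R=YGOW B=WRRB L=BOOY
Query: R face = YGOW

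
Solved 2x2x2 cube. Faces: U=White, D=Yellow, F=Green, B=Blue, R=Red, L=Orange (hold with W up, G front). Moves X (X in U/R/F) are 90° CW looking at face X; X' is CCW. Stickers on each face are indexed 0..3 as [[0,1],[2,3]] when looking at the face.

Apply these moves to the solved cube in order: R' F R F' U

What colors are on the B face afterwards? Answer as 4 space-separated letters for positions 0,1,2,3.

Answer: O W B B

Derivation:
After move 1 (R'): R=RRRR U=WBWB F=GWGW D=YGYG B=YBYB
After move 2 (F): F=GGWW U=WBOO R=WRBR D=RRYG L=OYOG
After move 3 (R): R=BWRR U=WGOW F=GRWG D=RYYY B=OBBB
After move 4 (F'): F=RGGW U=WGBR R=YWRR D=YGYY L=OWOO
After move 5 (U): U=BWRG F=YWGW R=OBRR B=OWBB L=RGOO
Query: B face = OWBB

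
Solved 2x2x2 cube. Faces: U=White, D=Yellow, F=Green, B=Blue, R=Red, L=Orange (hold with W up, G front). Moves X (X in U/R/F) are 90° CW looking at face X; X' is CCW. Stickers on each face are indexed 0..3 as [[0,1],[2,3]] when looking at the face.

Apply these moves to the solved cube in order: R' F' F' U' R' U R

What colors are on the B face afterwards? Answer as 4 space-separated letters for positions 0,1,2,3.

Answer: Y B B B

Derivation:
After move 1 (R'): R=RRRR U=WBWB F=GWGW D=YGYG B=YBYB
After move 2 (F'): F=WWGG U=WBRR R=GRYR D=OOYG L=OBOW
After move 3 (F'): F=WGWG U=WBGY R=OROR D=BWYG L=OROR
After move 4 (U'): U=BYWG F=ORWG R=WGOR B=ORYB L=YBOR
After move 5 (R'): R=GRWO U=BYWO F=OYWG D=BRYG B=GRWB
After move 6 (U): U=WBOY F=GRWG R=GRWO B=YBWB L=OYOR
After move 7 (R): R=WGOR U=WROG F=GRWG D=BWYY B=YBBB
Query: B face = YBBB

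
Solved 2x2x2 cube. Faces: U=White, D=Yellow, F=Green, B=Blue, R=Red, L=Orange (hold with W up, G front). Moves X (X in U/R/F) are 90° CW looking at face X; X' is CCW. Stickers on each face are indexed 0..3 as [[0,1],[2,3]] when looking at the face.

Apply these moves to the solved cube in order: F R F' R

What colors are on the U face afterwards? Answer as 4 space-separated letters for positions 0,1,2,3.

Answer: W Y W G

Derivation:
After move 1 (F): F=GGGG U=WWOO R=WRWR D=RRYY L=OYOY
After move 2 (R): R=WWRR U=WGOG F=GRGY D=RBYB B=OBWB
After move 3 (F'): F=RYGG U=WGWR R=BWRR D=YYYB L=OGOO
After move 4 (R): R=RBRW U=WYWG F=RYGB D=YWYO B=RBGB
Query: U face = WYWG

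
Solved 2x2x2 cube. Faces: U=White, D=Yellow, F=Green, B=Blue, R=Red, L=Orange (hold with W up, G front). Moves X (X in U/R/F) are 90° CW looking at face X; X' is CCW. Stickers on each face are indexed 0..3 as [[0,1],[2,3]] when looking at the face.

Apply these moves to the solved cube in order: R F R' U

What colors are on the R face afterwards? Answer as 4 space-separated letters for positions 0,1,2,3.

After move 1 (R): R=RRRR U=WGWG F=GYGY D=YBYB B=WBWB
After move 2 (F): F=GGYY U=WGOO R=WRGR D=RRYB L=OYOB
After move 3 (R'): R=RRWG U=WWOW F=GGYO D=RGYY B=BBRB
After move 4 (U): U=OWWW F=RRYO R=BBWG B=OYRB L=GGOB
Query: R face = BBWG

Answer: B B W G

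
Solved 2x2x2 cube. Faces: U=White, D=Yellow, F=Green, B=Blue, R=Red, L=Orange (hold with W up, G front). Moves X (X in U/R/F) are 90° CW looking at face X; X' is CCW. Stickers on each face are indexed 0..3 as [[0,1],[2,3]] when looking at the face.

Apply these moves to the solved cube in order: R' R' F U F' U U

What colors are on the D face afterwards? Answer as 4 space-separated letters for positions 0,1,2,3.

After move 1 (R'): R=RRRR U=WBWB F=GWGW D=YGYG B=YBYB
After move 2 (R'): R=RRRR U=WYWY F=GBGB D=YWYW B=GBGB
After move 3 (F): F=GGBB U=WYOO R=WRYR D=RRYW L=OYOW
After move 4 (U): U=OWOY F=WRBB R=GBYR B=OYGB L=GGOW
After move 5 (F'): F=RBWB U=OWGY R=RBRR D=GWYW L=GYOO
After move 6 (U): U=GOYW F=RBWB R=OYRR B=GYGB L=RBOO
After move 7 (U): U=YGWO F=OYWB R=GYRR B=RBGB L=RBOO
Query: D face = GWYW

Answer: G W Y W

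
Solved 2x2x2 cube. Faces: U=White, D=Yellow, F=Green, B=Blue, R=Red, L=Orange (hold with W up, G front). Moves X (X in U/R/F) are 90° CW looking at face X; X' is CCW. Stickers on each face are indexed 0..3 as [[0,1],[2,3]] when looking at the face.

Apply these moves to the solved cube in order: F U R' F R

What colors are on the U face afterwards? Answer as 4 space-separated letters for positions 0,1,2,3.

After move 1 (F): F=GGGG U=WWOO R=WRWR D=RRYY L=OYOY
After move 2 (U): U=OWOW F=WRGG R=BBWR B=OYBB L=GGOY
After move 3 (R'): R=BRBW U=OBOO F=WWGW D=RRYG B=YYRB
After move 4 (F): F=GWWW U=OBYG R=OROW D=BBYG L=GROR
After move 5 (R): R=OOWR U=OWYW F=GBWG D=BRYY B=GYBB
Query: U face = OWYW

Answer: O W Y W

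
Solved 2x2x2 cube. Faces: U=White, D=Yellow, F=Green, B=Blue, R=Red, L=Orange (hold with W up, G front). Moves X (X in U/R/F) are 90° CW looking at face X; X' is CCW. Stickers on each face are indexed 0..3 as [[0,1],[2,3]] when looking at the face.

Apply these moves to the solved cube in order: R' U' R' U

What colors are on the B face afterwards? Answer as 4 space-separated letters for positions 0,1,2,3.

After move 1 (R'): R=RRRR U=WBWB F=GWGW D=YGYG B=YBYB
After move 2 (U'): U=BBWW F=OOGW R=GWRR B=RRYB L=YBOO
After move 3 (R'): R=WRGR U=BYWR F=OBGW D=YOYW B=GRGB
After move 4 (U): U=WBRY F=WRGW R=GRGR B=YBGB L=OBOO
Query: B face = YBGB

Answer: Y B G B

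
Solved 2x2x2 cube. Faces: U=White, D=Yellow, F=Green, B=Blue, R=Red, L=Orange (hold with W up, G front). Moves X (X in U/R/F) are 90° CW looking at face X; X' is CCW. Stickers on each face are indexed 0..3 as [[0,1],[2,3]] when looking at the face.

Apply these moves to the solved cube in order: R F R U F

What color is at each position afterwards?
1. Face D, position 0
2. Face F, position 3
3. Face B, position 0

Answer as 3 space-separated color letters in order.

After move 1 (R): R=RRRR U=WGWG F=GYGY D=YBYB B=WBWB
After move 2 (F): F=GGYY U=WGOO R=WRGR D=RRYB L=OYOB
After move 3 (R): R=GWRR U=WGOY F=GRYB D=RWYW B=OBGB
After move 4 (U): U=OWYG F=GWYB R=OBRR B=OYGB L=GROB
After move 5 (F): F=YGBW U=OWBR R=YBGR D=ROYW L=GROW
Query 1: D[0] = R
Query 2: F[3] = W
Query 3: B[0] = O

Answer: R W O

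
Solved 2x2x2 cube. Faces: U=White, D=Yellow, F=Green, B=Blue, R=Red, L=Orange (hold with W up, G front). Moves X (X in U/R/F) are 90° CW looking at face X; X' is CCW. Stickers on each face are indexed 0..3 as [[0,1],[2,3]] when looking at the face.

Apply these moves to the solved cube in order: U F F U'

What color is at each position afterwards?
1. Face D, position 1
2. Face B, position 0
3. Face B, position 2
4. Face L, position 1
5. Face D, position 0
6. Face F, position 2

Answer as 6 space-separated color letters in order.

After move 1 (U): U=WWWW F=RRGG R=BBRR B=OOBB L=GGOO
After move 2 (F): F=GRGR U=WWOG R=WBWR D=RBYY L=GYOY
After move 3 (F): F=GGRR U=WWYY R=OBGR D=WWYY L=GROB
After move 4 (U'): U=WYWY F=GRRR R=GGGR B=OBBB L=OOOB
Query 1: D[1] = W
Query 2: B[0] = O
Query 3: B[2] = B
Query 4: L[1] = O
Query 5: D[0] = W
Query 6: F[2] = R

Answer: W O B O W R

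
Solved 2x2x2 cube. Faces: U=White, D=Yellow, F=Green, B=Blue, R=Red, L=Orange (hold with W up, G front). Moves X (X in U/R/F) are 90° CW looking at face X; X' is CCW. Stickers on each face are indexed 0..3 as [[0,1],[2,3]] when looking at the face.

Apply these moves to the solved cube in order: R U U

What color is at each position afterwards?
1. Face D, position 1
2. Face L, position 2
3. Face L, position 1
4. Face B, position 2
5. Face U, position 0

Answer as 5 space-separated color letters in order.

After move 1 (R): R=RRRR U=WGWG F=GYGY D=YBYB B=WBWB
After move 2 (U): U=WWGG F=RRGY R=WBRR B=OOWB L=GYOO
After move 3 (U): U=GWGW F=WBGY R=OORR B=GYWB L=RROO
Query 1: D[1] = B
Query 2: L[2] = O
Query 3: L[1] = R
Query 4: B[2] = W
Query 5: U[0] = G

Answer: B O R W G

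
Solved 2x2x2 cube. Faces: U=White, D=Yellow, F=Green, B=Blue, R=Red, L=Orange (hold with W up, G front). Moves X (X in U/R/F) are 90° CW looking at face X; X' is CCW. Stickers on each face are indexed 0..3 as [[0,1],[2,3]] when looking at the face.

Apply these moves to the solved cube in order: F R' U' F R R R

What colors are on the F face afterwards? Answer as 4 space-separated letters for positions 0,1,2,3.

After move 1 (F): F=GGGG U=WWOO R=WRWR D=RRYY L=OYOY
After move 2 (R'): R=RRWW U=WBOB F=GWGO D=RGYG B=YBRB
After move 3 (U'): U=BBWO F=OYGO R=GWWW B=RRRB L=YBOY
After move 4 (F): F=GOOY U=BBYB R=WWOW D=WGYG L=YROG
After move 5 (R): R=OWWW U=BOYY F=GGOG D=WRYR B=BRBB
After move 6 (R): R=WOWW U=BGYG F=GROR D=WBYB B=YROB
After move 7 (R): R=WWWO U=BRYR F=GBOB D=WOYY B=GRGB
Query: F face = GBOB

Answer: G B O B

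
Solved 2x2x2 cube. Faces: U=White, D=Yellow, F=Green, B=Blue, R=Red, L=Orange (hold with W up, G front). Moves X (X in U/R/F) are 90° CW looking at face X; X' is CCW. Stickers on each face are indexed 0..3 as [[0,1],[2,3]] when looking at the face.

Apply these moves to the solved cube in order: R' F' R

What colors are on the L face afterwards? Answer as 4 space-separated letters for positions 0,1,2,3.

After move 1 (R'): R=RRRR U=WBWB F=GWGW D=YGYG B=YBYB
After move 2 (F'): F=WWGG U=WBRR R=GRYR D=OOYG L=OBOW
After move 3 (R): R=YGRR U=WWRG F=WOGG D=OYYY B=RBBB
Query: L face = OBOW

Answer: O B O W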